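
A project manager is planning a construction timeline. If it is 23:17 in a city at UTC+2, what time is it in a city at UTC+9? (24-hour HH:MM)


Local time: 23:17 at UTC+2 (offset 2h)
Target zone: UTC+9 (offset 9h)
Difference: 9 - (2) = 7 hours
Calculation: 23 + (7) = 30
Wraparound: (30) mod 24 = 6
Result: 06:17

06:17


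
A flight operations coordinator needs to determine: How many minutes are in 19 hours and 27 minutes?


Hours: 19
Minutes: 27
Convert hours to minutes: 19 x 60 = 1140
Add remaining minutes: 1140 + 27 = 1167

1167


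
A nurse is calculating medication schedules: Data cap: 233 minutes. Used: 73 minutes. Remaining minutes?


Total budget: 233 minutes
Time used: 73 minutes
Remaining: 233 - 73 = 160 minutes
Percent used: 31.3%
Percent remaining: 68.7%

160


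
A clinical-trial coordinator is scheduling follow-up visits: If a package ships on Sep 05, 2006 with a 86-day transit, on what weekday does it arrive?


Start: 2006-09-05 (Tuesday)
Step 1 - find target date: add 86 days
  2006-09-05 + 86 days = 2006-11-30
Step 2 - day of week:
  86 mod 7 = 2
  Tuesday + 2 days -> Thursday
Result: Thursday (2006-11-30)

Thursday


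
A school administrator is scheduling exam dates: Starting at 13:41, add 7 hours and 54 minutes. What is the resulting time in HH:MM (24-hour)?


Start time: 13:41
Adding: 7 hours 54 minutes
Minutes: 41 + 54 = 95
Minute overflow: 95 >= 60, so carry 1 hour, minutes = 35
Hours: 13 + 7 + 1 = 21
Result: 21:35

21:35


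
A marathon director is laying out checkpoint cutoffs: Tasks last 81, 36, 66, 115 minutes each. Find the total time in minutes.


Durations: 81, 36, 66, 115
Running sum: 81
+ 36 = 117
+ 66 = 183
+ 115 = 298
Total duration: 298 minutes
That is 4 hours and 58 minutes

298


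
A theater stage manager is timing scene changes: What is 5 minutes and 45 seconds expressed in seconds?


Minutes: 5
Extra seconds: 45
Seconds per minute: 60
Minutes to seconds: 5 x 60 = 300
Total: 300 + 45 = 345

345


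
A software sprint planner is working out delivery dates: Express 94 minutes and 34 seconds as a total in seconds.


Minutes: 94
Seconds: 34
Convert minutes to seconds: 94 x 60 = 5640
Add remaining seconds: 5640 + 34 = 5674

5674


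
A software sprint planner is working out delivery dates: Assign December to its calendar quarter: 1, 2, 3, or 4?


Month: December (month 12)
Q1: January-March (months 1-3)
Q2: April-June (months 4-6)
Q3: July-September (months 7-9)
Q4: October-December (months 10-12)
Month 12 falls in Q4

4


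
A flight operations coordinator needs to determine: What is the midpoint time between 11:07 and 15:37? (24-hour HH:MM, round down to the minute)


Start time: 11:07 = 667 minutes from midnight
End time: 15:37 = 937 minutes from midnight
Sum: 667 + 937 = 1604
Midpoint: 1604 / 2 = 802 minutes
Convert: 802 / 60 = 13 hours, 22 minutes
Result: 13:22

13:22


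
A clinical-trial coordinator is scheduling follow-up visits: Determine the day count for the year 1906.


Year: 1906
Check leap year rules:
Divisible by 4? No
1906 is not a leap year
Days: 365

365


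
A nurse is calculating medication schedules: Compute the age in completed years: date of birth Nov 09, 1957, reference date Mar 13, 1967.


Birth: 1957-11-09
Reference: 1967-03-13
Year difference: 1967 - 1957 = 10
Has birthday (11-09) occurred by 03-13? No
Birthday not yet reached this year -> subtract 1
Age in full years: 9

9


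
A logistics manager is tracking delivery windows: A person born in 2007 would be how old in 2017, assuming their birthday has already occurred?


Birth year: 2007
Current year: 2017
Age = current year - birth year
Age = 2017 - 2007 = 10

10


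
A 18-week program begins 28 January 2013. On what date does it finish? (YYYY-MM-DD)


Start: 2013-01-28
Weeks to add: 18
Convert to days: 18 x 7 = 126 days
Add 126 days to 2013-01-28
Result: 2013-06-03

2013-06-03


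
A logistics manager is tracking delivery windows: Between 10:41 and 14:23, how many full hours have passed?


Start: 10:41
End: 14:23
Hour difference: 14 - 10 = 4 hours
Minute difference: 23 - 41 = -18 minutes
Total minutes: 222
Complete hours: 222 / 60 = 3 (remainder 42)

3


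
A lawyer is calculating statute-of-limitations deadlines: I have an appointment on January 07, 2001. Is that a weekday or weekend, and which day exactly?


Date: 2001-01-07
January 1, 2001 is a Monday
Day of year: 7
Offset from Jan 1: 6 days
6 mod 7 = 6
Result: Sunday

Sunday


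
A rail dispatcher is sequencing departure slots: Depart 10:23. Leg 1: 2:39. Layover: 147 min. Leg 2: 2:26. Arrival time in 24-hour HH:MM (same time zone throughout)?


Depart: 10:23
Leg 1: +159 min -> 13:02
Layover: +147 min -> 15:29
Leg 2: +146 min -> 17:55
Total travel: 452 minutes = 7h 32m
Arrival: 17:55

17:55


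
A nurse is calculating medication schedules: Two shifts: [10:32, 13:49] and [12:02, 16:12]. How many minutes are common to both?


Interval A: [632, 829] minutes from midnight
Interval B: [722, 972] minutes from midnight
Overlap start = max(632, 722) = 722
Overlap end = min(829, 972) = 829
Overlap = 829 - 722 = 107 minutes

107


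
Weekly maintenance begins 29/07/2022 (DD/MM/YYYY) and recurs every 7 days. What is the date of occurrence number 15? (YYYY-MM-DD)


First occurrence: 2022-07-29 (occurrence 1)
Each occurrence is 7 days after the previous.
Occurrence 15 is 14 weeks after the first.
14 weeks = 98 days
2022-07-29 + 98 days = 2022-11-04

2022-11-04


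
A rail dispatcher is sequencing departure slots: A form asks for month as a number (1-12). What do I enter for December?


Calendar month order:
11. November
12. December <--
December is month number 12

12


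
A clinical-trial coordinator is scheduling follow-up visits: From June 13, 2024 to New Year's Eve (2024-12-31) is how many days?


Start: June 13, 2024
End: December 31, 2024
Days left in June: 17
July: 31
August: 31
September: 30
October: 31
... plus remaining months
Sum of remaining months: 184
Total: 17 + 184 = 201

201


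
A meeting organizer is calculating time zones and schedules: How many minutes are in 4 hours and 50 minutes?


Hours: 4
Extra minutes: 50
Minutes per hour: 60
Hours to minutes: 4 x 60 = 240
Total: 240 + 50 = 290

290


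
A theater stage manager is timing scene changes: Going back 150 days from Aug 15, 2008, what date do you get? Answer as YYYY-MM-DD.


Start: 2008-08-15
Subtracting 150 days
Days already passed in August: 15
After going back through August: 135 more days to subtract
July 2008: 31 days, 104 remaining
June 2008: 30 days, 74 remaining
May 2008: 31 days, 43 remaining
April 2008: 30 days, 13 remaining
Result: 2008-03-18

2008-03-18


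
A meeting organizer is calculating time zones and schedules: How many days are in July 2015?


Month: July
Year: 2015
July is a 31-day month
Total: 31 days

31


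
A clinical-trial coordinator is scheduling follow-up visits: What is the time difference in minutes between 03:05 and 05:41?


Start time: 03:05 = 185 minutes from midnight
End time: 05:41 = 341 minutes from midnight
Difference: 341 - 185 = 156 minutes
That is 2 hours and 36 minutes

156


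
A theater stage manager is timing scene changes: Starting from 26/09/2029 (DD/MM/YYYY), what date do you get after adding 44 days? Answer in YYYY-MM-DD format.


Start: 2029-09-26
Adding 44 days
Days remaining in September: 4
After September: 40 days still to add
October 2029: 31 days, 9 remaining
November 2029 has 30 days, need 9
Result: 2029-11-09

2029-11-09


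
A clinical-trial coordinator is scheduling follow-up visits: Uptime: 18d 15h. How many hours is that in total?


Days: 18
Extra hours: 15
Hours per day: 24
Days to hours: 18 x 24 = 432
Total: 432 + 15 = 447

447


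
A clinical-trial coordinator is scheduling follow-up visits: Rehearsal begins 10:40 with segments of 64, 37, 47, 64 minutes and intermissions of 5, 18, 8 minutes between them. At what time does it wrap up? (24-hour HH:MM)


Start: 10:40 = 640 min from midnight
  after task 1 (64 min): 11:44
  after break (5 min): 11:49
  after task 2 (37 min): 12:26
  after break (18 min): 12:44
  after task 3 (47 min): 13:31
  after break (8 min): 13:39
  after task 4 (64 min): 14:43
Total elapsed: 243 minutes
End time: 14:43

14:43


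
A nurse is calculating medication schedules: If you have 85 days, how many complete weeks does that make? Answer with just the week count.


Total days: 85
Days per week: 7
Division: 85 / 7 = 12 remainder 1
Complete weeks: 12
Remaining days: 1

12


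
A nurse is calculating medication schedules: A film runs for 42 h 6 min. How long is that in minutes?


Hours: 42
Minutes: 6
Convert hours to minutes: 42 x 60 = 2520
Add remaining minutes: 2520 + 6 = 2526

2526


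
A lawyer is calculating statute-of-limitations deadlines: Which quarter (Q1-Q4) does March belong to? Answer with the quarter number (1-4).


Month: March (month 3)
Q1: January-March (months 1-3)
Q2: April-June (months 4-6)
Q3: July-September (months 7-9)
Q4: October-December (months 10-12)
Month 3 falls in Q1

1


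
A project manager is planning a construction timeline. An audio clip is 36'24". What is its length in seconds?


Minutes: 36
Seconds: 24
Convert minutes to seconds: 36 x 60 = 2160
Add remaining seconds: 2160 + 24 = 2184

2184


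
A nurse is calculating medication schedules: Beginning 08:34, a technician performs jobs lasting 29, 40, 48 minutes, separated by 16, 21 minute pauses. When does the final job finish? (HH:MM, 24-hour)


Start: 08:34 = 514 min from midnight
  after task 1 (29 min): 09:03
  after break (16 min): 09:19
  after task 2 (40 min): 09:59
  after break (21 min): 10:20
  after task 3 (48 min): 11:08
Total elapsed: 154 minutes
End time: 11:08

11:08


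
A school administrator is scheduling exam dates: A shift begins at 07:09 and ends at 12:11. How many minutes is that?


Start time: 07:09 = 429 minutes from midnight
End time: 12:11 = 731 minutes from midnight
Difference: 731 - 429 = 302 minutes
That is 5 hours and 2 minutes

302


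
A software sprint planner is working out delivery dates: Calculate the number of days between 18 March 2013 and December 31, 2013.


Start: March 18, 2013
End: December 31, 2013
Days left in March: 13
April: 30
May: 31
June: 30
July: 31
... plus remaining months
Sum of remaining months: 275
Total: 13 + 275 = 288

288


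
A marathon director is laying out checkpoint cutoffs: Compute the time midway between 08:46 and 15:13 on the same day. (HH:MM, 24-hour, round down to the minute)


Start time: 08:46 = 526 minutes from midnight
End time: 15:13 = 913 minutes from midnight
Sum: 526 + 913 = 1439
Midpoint: 1439 / 2 = 719 minutes
Convert: 719 / 60 = 11 hours, 59 minutes
Result: 11:59

11:59


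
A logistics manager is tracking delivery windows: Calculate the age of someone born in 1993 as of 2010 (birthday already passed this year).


Birth year: 1993
Current year: 2010
Age = current year - birth year
Age = 2010 - 1993 = 17

17


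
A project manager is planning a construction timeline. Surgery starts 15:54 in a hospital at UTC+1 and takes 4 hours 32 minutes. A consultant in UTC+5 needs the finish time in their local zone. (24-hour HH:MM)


Start: 15:54 in UTC+1
Step 1 - add duration:
  minutes: 54 + 32 = 86 (carry 1h)
  hours: 15 + 4 + 1 = 20
  end in UTC+1: 20:26
Step 2 - convert UTC+1 -> UTC+5:
  offset difference: 5 - (1) = 4 hours
  20 + (4) = 24 -> mod 24 = 0
Result: 00:26 in UTC+5

00:26


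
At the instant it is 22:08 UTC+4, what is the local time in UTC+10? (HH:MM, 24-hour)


Local time: 22:08 at UTC+4 (offset 4h)
Target zone: UTC+10 (offset 10h)
Difference: 10 - (4) = 6 hours
Calculation: 22 + (6) = 28
Wraparound: (28) mod 24 = 4
Result: 04:08

04:08


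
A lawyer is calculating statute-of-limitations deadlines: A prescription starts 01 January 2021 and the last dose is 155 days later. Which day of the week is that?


Start: 2021-01-01 (Friday)
Step 1 - find target date: add 155 days
  2021-01-01 + 155 days = 2021-06-05
Step 2 - day of week:
  155 mod 7 = 1
  Friday + 1 days -> Saturday
Result: Saturday (2021-06-05)

Saturday


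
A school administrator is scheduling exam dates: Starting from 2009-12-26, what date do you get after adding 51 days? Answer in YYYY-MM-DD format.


Start: 2009-12-26
Adding 51 days
Days remaining in December: 5
After December: 46 days still to add
January 2010: 31 days, 15 remaining
February 2010 has 28 days, need 15
Result: 2010-02-15

2010-02-15


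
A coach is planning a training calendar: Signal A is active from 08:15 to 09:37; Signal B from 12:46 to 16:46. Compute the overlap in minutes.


Interval A: [495, 577] minutes from midnight
Interval B: [766, 1006] minutes from midnight
Overlap start = max(495, 766) = 766
Overlap end = min(577, 1006) = 577
End <= start, so the intervals do not overlap: 0 minutes

0


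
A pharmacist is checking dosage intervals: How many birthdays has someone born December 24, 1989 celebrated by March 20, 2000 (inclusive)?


Birth: 1989-12-24
Reference: 2000-03-20
Year difference: 2000 - 1989 = 11
Has birthday (12-24) occurred by 03-20? No
Birthday not yet reached this year -> subtract 1
Age in full years: 10

10


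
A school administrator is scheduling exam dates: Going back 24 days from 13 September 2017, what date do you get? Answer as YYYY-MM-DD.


Start: 2017-09-13
Subtracting 24 days
Days already passed in September: 13
After going back through September: 11 more days to subtract
August 2017 has 31 days, need 11
Result: 2017-08-20

2017-08-20


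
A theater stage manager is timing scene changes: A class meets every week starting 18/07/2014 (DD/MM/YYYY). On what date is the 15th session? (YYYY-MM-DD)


First occurrence: 2014-07-18 (occurrence 1)
Each occurrence is 7 days after the previous.
Occurrence 15 is 14 weeks after the first.
14 weeks = 98 days
2014-07-18 + 98 days = 2014-10-24

2014-10-24


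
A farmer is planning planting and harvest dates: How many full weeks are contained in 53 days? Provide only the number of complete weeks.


Total days: 53
Days per week: 7
Division: 53 / 7 = 7 remainder 4
Complete weeks: 7
Remaining days: 4

7


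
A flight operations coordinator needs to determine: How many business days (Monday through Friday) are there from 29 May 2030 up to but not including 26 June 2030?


Start: 2030-05-29 (Wednesday)
End (exclusive): 2030-06-26 (Wednesday)
Total calendar days: 28
Full weeks: 28 // 7 = 4 -> 20 weekdays
Remaining 0 days starting on Wednesday:
Total business days: 20 + 0 = 20

20


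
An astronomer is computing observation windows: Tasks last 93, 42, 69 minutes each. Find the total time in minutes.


Durations: 93, 42, 69
Running sum: 93
+ 42 = 135
+ 69 = 204
Total duration: 204 minutes
That is 3 hours and 24 minutes

204


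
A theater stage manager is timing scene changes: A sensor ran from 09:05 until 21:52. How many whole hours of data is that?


Start: 09:05
End: 21:52
Hour difference: 21 - 9 = 12 hours
Minute difference: 52 - 5 = 47 minutes
Total minutes: 767
Complete hours: 767 / 60 = 12 (remainder 47)

12


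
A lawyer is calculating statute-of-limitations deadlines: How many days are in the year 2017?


Year: 2017
Check leap year rules:
Divisible by 4? No
2017 is not a leap year
Days: 365

365


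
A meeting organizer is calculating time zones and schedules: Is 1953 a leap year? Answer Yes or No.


Year: 1953
Divisible by 4? 1953 / 4 = 488.25 -> No
Not divisible by 4, so NOT a leap year

No


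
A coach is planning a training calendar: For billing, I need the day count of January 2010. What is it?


Month: January
Year: 2010
January is a 31-day month
Total: 31 days

31


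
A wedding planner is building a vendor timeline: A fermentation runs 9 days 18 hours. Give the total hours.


Days: 9
Extra hours: 18
Hours per day: 24
Days to hours: 9 x 24 = 216
Total: 216 + 18 = 234

234


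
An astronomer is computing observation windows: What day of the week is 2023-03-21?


Date: 2023-03-21
January 1, 2023 is a Sunday
Day of year: 80
Offset from Jan 1: 79 days
79 mod 7 = 2
Result: Tuesday

Tuesday


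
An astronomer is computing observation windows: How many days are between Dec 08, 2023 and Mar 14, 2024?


Start date: 2023-12-08
End date: 2024-03-14
Dec 2023: +24 days
Jan 2024: +31 days
Feb 2024: +29 days
Mar 2024: +13 days
Total: 97 days

97


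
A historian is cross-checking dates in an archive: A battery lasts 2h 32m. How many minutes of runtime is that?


Hours: 2
Extra minutes: 32
Minutes per hour: 60
Hours to minutes: 2 x 60 = 120
Total: 120 + 32 = 152

152


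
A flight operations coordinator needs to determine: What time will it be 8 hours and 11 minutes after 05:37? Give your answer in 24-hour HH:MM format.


Start time: 05:37
Adding: 8 hours 11 minutes
Minutes: 37 + 11 = 48
Hours: 5 + 8 + 0 = 13
Result: 13:48

13:48


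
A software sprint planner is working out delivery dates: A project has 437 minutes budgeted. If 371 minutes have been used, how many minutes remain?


Total budget: 437 minutes
Time used: 371 minutes
Remaining: 437 - 371 = 66 minutes
Percent used: 84.9%
Percent remaining: 15.1%

66


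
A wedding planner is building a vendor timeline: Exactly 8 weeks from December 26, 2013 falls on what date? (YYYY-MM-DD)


Start: 2013-12-26
Weeks to add: 8
Convert to days: 8 x 7 = 56 days
Add 56 days to 2013-12-26
Result: 2014-02-20

2014-02-20


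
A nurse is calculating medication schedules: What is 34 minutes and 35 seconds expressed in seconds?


Minutes: 34
Extra seconds: 35
Seconds per minute: 60
Minutes to seconds: 34 x 60 = 2040
Total: 2040 + 35 = 2075

2075


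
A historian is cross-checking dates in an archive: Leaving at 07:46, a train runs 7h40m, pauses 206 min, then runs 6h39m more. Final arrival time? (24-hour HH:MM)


Depart: 07:46
Leg 1: +460 min -> 15:26
Layover: +206 min -> 18:52
Leg 2: +399 min -> 01:31
Total travel: 1065 minutes = 17h 45m
Arrival: 01:31

01:31


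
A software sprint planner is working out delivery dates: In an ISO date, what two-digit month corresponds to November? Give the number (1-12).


Calendar month order:
10. October
11. November <--
12. December
November is month number 11

11


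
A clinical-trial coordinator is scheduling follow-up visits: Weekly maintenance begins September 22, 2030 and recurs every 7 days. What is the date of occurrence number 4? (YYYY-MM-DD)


First occurrence: 2030-09-22 (occurrence 1)
Each occurrence is 7 days after the previous.
Occurrence 4 is 3 weeks after the first.
3 weeks = 21 days
2030-09-22 + 21 days = 2030-10-13

2030-10-13


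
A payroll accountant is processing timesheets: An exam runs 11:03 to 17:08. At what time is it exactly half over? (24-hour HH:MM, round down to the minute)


Start time: 11:03 = 663 minutes from midnight
End time: 17:08 = 1028 minutes from midnight
Sum: 663 + 1028 = 1691
Midpoint: 1691 / 2 = 845 minutes
Convert: 845 / 60 = 14 hours, 5 minutes
Result: 14:05

14:05


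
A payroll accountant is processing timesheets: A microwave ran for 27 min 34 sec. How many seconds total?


Minutes: 27
Extra seconds: 34
Seconds per minute: 60
Minutes to seconds: 27 x 60 = 1620
Total: 1620 + 34 = 1654

1654


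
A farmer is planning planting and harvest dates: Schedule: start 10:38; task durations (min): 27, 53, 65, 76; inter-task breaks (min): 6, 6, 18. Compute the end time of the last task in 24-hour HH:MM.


Start: 10:38 = 638 min from midnight
  after task 1 (27 min): 11:05
  after break (6 min): 11:11
  after task 2 (53 min): 12:04
  after break (6 min): 12:10
  after task 3 (65 min): 13:15
  after break (18 min): 13:33
  after task 4 (76 min): 14:49
Total elapsed: 251 minutes
End time: 14:49

14:49


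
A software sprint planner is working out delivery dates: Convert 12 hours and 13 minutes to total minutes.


Hours: 12
Extra minutes: 13
Minutes per hour: 60
Hours to minutes: 12 x 60 = 720
Total: 720 + 13 = 733

733


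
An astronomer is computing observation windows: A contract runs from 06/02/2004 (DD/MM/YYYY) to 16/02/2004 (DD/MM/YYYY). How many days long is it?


Start date: 2004-02-06
End date: 2004-02-16
Feb 2004: +10 days
Total: 10 days

10


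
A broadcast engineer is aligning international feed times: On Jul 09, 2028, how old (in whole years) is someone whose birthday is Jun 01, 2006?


Birth: 2006-06-01
Reference: 2028-07-09
Year difference: 2028 - 2006 = 22
Has birthday (06-01) occurred by 07-09? Yes
Age in full years: 22

22


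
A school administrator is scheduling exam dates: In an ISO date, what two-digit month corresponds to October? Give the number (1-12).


Calendar month order:
9. September
10. October <--
11. November
October is month number 10

10


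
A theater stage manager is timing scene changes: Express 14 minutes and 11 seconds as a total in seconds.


Minutes: 14
Seconds: 11
Convert minutes to seconds: 14 x 60 = 840
Add remaining seconds: 840 + 11 = 851

851


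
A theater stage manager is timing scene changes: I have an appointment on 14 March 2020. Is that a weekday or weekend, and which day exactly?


Date: 2020-03-14
January 1, 2020 is a Wednesday
Day of year: 74
Offset from Jan 1: 73 days
73 mod 7 = 3
Result: Saturday

Saturday


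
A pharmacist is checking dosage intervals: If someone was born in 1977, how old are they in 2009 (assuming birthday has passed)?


Birth year: 1977
Current year: 2009
Age = current year - birth year
Age = 2009 - 1977 = 32

32


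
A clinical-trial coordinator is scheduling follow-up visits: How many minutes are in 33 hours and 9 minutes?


Hours: 33
Minutes: 9
Convert hours to minutes: 33 x 60 = 1980
Add remaining minutes: 1980 + 9 = 1989

1989


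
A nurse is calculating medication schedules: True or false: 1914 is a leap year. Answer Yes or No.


Year: 1914
Divisible by 4? 1914 / 4 = 478.5 -> No
Not divisible by 4, so NOT a leap year

No


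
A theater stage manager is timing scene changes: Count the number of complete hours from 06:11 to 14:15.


Start: 06:11
End: 14:15
Hour difference: 14 - 6 = 8 hours
Minute difference: 15 - 11 = 4 minutes
Total minutes: 484
Complete hours: 484 / 60 = 8 (remainder 4)

8


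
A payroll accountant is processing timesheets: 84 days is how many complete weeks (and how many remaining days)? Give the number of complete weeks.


Total days: 84
Days per week: 7
Division: 84 / 7 = 12 remainder 0
Complete weeks: 12
Remaining days: 0

12


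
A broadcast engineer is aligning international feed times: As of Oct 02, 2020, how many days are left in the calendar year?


Start: October 02, 2020
End: December 31, 2020
Days left in October: 29
November: 30
December: 31
Sum of remaining months: 61
Total: 29 + 61 = 90

90


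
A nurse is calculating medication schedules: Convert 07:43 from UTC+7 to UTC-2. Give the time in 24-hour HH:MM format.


Local time: 07:43 at UTC+7 (offset 7h)
Target zone: UTC-2 (offset -2h)
Difference: -2 - (7) = -9 hours
Calculation: 7 + (-9) = -2
Wraparound: (-2) mod 24 = 22
Result: 22:43

22:43


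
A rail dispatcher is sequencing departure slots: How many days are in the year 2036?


Year: 2036
Check leap year rules:
Divisible by 4? Yes
Divisible by 100? No
2036 is a leap year
Days: 366

366


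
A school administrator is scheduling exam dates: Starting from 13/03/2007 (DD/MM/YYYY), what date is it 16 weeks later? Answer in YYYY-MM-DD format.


Start: 2007-03-13
Weeks to add: 16
Convert to days: 16 x 7 = 112 days
Add 112 days to 2007-03-13
Result: 2007-07-03

2007-07-03


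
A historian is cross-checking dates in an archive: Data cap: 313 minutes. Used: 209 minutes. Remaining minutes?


Total budget: 313 minutes
Time used: 209 minutes
Remaining: 313 - 209 = 104 minutes
Percent used: 66.8%
Percent remaining: 33.2%

104


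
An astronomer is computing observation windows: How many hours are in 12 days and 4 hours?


Days: 12
Extra hours: 4
Hours per day: 24
Days to hours: 12 x 24 = 288
Total: 288 + 4 = 292

292


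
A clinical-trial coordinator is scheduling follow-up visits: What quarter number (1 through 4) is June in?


Month: June (month 6)
Q1: January-March (months 1-3)
Q2: April-June (months 4-6)
Q3: July-September (months 7-9)
Q4: October-December (months 10-12)
Month 6 falls in Q2

2


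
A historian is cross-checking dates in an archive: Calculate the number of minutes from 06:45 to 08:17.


Start time: 06:45 = 405 minutes from midnight
End time: 08:17 = 497 minutes from midnight
Difference: 497 - 405 = 92 minutes
That is 1 hours and 32 minutes

92


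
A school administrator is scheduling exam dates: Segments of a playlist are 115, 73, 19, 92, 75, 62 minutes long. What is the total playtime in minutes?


Durations: 115, 73, 19, 92, 75, 62
Running sum: 115
+ 73 = 188
+ 19 = 207
+ 92 = 299
+ 75 = 374
+ 62 = 436
Total duration: 436 minutes
That is 7 hours and 16 minutes

436


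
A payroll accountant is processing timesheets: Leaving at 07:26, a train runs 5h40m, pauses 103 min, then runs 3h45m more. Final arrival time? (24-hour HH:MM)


Depart: 07:26
Leg 1: +340 min -> 13:06
Layover: +103 min -> 14:49
Leg 2: +225 min -> 18:34
Total travel: 668 minutes = 11h 8m
Arrival: 18:34

18:34


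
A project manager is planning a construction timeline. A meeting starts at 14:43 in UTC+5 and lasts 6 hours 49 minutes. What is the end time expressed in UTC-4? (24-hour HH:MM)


Start: 14:43 in UTC+5
Step 1 - add duration:
  minutes: 43 + 49 = 92 (carry 1h)
  hours: 14 + 6 + 1 = 21
  end in UTC+5: 21:32
Step 2 - convert UTC+5 -> UTC-4:
  offset difference: -4 - (5) = -9 hours
  21 + (-9) = 12 -> mod 24 = 12
Result: 12:32 in UTC-4

12:32


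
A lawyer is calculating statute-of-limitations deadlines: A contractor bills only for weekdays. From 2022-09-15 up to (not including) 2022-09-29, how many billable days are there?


Start: 2022-09-15 (Thursday)
End (exclusive): 2022-09-29 (Thursday)
Total calendar days: 14
Full weeks: 14 // 7 = 2 -> 10 weekdays
Remaining 0 days starting on Thursday:
Total business days: 10 + 0 = 10

10


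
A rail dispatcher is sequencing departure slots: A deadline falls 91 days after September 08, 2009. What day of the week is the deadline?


Start: 2009-09-08 (Tuesday)
Step 1 - find target date: add 91 days
  2009-09-08 + 91 days = 2009-12-08
Step 2 - day of week:
  91 mod 7 = 0
  Tuesday + 0 days -> Tuesday
Result: Tuesday (2009-12-08)

Tuesday


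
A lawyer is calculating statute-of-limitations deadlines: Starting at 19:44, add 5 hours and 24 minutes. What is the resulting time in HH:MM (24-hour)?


Start time: 19:44
Adding: 5 hours 24 minutes
Minutes: 44 + 24 = 68
Minute overflow: 68 >= 60, so carry 1 hour, minutes = 8
Hours: 19 + 5 + 1 = 25
Hour wraparound: 25 mod 24 = 1
Result: 01:08

01:08


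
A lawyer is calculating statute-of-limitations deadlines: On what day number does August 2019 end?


Month: August
Year: 2019
August is a 31-day month
Total: 31 days

31


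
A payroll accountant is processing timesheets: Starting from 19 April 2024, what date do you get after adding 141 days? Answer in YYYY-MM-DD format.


Start: 2024-04-19
Adding 141 days
Days remaining in April: 11
After April: 130 days still to add
May 2024: 31 days, 99 remaining
June 2024: 30 days, 69 remaining
July 2024: 31 days, 38 remaining
August 2024: 31 days, 7 remaining
Result: 2024-09-07

2024-09-07


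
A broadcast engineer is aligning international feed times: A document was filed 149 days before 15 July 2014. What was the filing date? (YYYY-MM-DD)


Start: 2014-07-15
Subtracting 149 days
Days already passed in July: 15
After going back through July: 134 more days to subtract
June 2014: 30 days, 104 remaining
May 2014: 31 days, 73 remaining
April 2014: 30 days, 43 remaining
March 2014: 31 days, 12 remaining
Result: 2014-02-16

2014-02-16


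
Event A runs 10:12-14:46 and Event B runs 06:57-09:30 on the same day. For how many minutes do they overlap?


Interval A: [612, 886] minutes from midnight
Interval B: [417, 570] minutes from midnight
Overlap start = max(612, 417) = 612
Overlap end = min(886, 570) = 570
End <= start, so the intervals do not overlap: 0 minutes

0


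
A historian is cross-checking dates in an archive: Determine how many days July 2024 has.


Month: July
Year: 2024
July is a 31-day month
Total: 31 days

31


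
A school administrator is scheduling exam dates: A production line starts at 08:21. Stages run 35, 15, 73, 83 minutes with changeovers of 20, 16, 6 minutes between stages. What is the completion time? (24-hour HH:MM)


Start: 08:21 = 501 min from midnight
  after task 1 (35 min): 08:56
  after break (20 min): 09:16
  after task 2 (15 min): 09:31
  after break (16 min): 09:47
  after task 3 (73 min): 11:00
  after break (6 min): 11:06
  after task 4 (83 min): 12:29
Total elapsed: 248 minutes
End time: 12:29

12:29


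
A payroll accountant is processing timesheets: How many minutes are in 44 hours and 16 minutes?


Hours: 44
Minutes: 16
Convert hours to minutes: 44 x 60 = 2640
Add remaining minutes: 2640 + 16 = 2656

2656


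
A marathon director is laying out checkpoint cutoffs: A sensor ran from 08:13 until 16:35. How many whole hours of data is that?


Start: 08:13
End: 16:35
Hour difference: 16 - 8 = 8 hours
Minute difference: 35 - 13 = 22 minutes
Total minutes: 502
Complete hours: 502 / 60 = 8 (remainder 22)

8


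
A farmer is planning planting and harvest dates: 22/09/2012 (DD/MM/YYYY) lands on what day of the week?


Date: 2012-09-22
January 1, 2012 is a Sunday
Day of year: 266
Offset from Jan 1: 265 days
265 mod 7 = 6
Result: Saturday

Saturday


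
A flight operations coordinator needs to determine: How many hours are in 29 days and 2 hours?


Days: 29
Extra hours: 2
Hours per day: 24
Days to hours: 29 x 24 = 696
Total: 696 + 2 = 698

698


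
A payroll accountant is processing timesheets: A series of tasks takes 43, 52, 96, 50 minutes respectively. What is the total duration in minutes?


Durations: 43, 52, 96, 50
Running sum: 43
+ 52 = 95
+ 96 = 191
+ 50 = 241
Total duration: 241 minutes
That is 4 hours and 1 minutes

241


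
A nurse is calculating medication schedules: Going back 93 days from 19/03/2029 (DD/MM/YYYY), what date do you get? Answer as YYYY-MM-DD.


Start: 2029-03-19
Subtracting 93 days
Days already passed in March: 19
After going back through March: 74 more days to subtract
February 2029: 28 days, 46 remaining
January 2029: 31 days, 15 remaining
December 2028 has 31 days, need 15
Result: 2028-12-16

2028-12-16


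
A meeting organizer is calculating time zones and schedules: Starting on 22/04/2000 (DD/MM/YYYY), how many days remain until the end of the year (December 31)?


Start: April 22, 2000
End: December 31, 2000
Days left in April: 8
May: 31
June: 30
July: 31
August: 31
... plus remaining months
Sum of remaining months: 245
Total: 8 + 245 = 253

253


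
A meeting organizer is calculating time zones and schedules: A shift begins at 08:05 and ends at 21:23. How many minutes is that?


Start time: 08:05 = 485 minutes from midnight
End time: 21:23 = 1283 minutes from midnight
Difference: 1283 - 485 = 798 minutes
That is 13 hours and 18 minutes

798


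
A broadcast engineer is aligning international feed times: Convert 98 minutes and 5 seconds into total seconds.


Minutes: 98
Seconds: 5
Convert minutes to seconds: 98 x 60 = 5880
Add remaining seconds: 5880 + 5 = 5885

5885


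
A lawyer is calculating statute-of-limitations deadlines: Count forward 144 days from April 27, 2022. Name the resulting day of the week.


Start: 2022-04-27 (Wednesday)
Step 1 - find target date: add 144 days
  2022-04-27 + 144 days = 2022-09-18
Step 2 - day of week:
  144 mod 7 = 4
  Wednesday + 4 days -> Sunday
Result: Sunday (2022-09-18)

Sunday


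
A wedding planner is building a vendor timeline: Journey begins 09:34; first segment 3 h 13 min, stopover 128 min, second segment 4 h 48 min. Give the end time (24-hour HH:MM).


Depart: 09:34
Leg 1: +193 min -> 12:47
Layover: +128 min -> 14:55
Leg 2: +288 min -> 19:43
Total travel: 609 minutes = 10h 9m
Arrival: 19:43

19:43


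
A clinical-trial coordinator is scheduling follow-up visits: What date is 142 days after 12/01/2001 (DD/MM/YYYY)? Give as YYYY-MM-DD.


Start: 2001-01-12
Adding 142 days
Days remaining in January: 19
After January: 123 days still to add
February 2001: 28 days, 95 remaining
March 2001: 31 days, 64 remaining
April 2001: 30 days, 34 remaining
May 2001: 31 days, 3 remaining
Result: 2001-06-03

2001-06-03


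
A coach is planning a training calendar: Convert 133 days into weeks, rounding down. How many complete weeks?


Total days: 133
Days per week: 7
Division: 133 / 7 = 19 remainder 0
Complete weeks: 19
Remaining days: 0

19


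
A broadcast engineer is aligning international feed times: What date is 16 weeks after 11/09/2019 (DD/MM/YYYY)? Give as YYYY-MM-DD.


Start: 2019-09-11
Weeks to add: 16
Convert to days: 16 x 7 = 112 days
Add 112 days to 2019-09-11
Result: 2020-01-01

2020-01-01


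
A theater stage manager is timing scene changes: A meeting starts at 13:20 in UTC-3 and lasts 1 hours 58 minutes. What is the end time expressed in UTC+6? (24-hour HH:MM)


Start: 13:20 in UTC-3
Step 1 - add duration:
  minutes: 20 + 58 = 78 (carry 1h)
  hours: 13 + 1 + 1 = 15
  end in UTC-3: 15:18
Step 2 - convert UTC-3 -> UTC+6:
  offset difference: 6 - (-3) = 9 hours
  15 + (9) = 24 -> mod 24 = 0
Result: 00:18 in UTC+6

00:18


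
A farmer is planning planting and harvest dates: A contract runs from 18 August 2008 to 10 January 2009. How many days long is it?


Start date: 2008-08-18
End date: 2009-01-10
Aug 2008: +14 days
Sep 2008: +30 days
Oct 2008: +31 days
... (3 more months)
Total: 145 days

145


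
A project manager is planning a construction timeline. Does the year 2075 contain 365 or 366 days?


Year: 2075
Check leap year rules:
Divisible by 4? No
2075 is not a leap year
Days: 365

365


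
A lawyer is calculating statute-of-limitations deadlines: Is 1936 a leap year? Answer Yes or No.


Year: 1936
Divisible by 4? 1936 / 4 = 484.0 -> Yes
Divisible by 100? 1936 / 100 = 19.36 -> No
Divisible by 4 but not 100, so it IS a leap year

Yes


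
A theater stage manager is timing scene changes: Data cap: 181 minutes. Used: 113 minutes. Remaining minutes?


Total budget: 181 minutes
Time used: 113 minutes
Remaining: 181 - 113 = 68 minutes
Percent used: 62.4%
Percent remaining: 37.6%

68


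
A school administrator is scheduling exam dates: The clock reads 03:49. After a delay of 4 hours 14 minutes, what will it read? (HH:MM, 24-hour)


Start time: 03:49
Adding: 4 hours 14 minutes
Minutes: 49 + 14 = 63
Minute overflow: 63 >= 60, so carry 1 hour, minutes = 3
Hours: 3 + 4 + 1 = 8
Result: 08:03

08:03


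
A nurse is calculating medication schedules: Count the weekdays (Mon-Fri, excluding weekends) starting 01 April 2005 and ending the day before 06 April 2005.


Start: 2005-04-01 (Friday)
End (exclusive): 2005-04-06 (Wednesday)
Total calendar days: 5
Full weeks: 5 // 7 = 0 -> 0 weekdays
Remaining 5 days starting on Friday:
  Fri(w), Sat(-), Sun(-), Mon(w), Tue(w) -> 3 weekdays
Total business days: 0 + 3 = 3

3


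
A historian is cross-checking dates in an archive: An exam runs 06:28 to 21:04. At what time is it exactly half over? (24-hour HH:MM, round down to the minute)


Start time: 06:28 = 388 minutes from midnight
End time: 21:04 = 1264 minutes from midnight
Sum: 388 + 1264 = 1652
Midpoint: 1652 / 2 = 826 minutes
Convert: 826 / 60 = 13 hours, 46 minutes
Result: 13:46

13:46


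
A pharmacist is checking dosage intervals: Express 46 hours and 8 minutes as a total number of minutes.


Hours: 46
Extra minutes: 8
Minutes per hour: 60
Hours to minutes: 46 x 60 = 2760
Total: 2760 + 8 = 2768

2768


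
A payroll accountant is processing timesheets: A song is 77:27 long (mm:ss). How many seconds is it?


Minutes: 77
Extra seconds: 27
Seconds per minute: 60
Minutes to seconds: 77 x 60 = 4620
Total: 4620 + 27 = 4647

4647


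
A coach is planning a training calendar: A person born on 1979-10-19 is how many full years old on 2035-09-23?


Birth: 1979-10-19
Reference: 2035-09-23
Year difference: 2035 - 1979 = 56
Has birthday (10-19) occurred by 09-23? No
Birthday not yet reached this year -> subtract 1
Age in full years: 55

55


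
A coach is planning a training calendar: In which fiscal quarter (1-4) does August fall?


Month: August (month 8)
Q1: January-March (months 1-3)
Q2: April-June (months 4-6)
Q3: July-September (months 7-9)
Q4: October-December (months 10-12)
Month 8 falls in Q3

3


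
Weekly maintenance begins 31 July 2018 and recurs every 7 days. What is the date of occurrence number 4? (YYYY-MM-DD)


First occurrence: 2018-07-31 (occurrence 1)
Each occurrence is 7 days after the previous.
Occurrence 4 is 3 weeks after the first.
3 weeks = 21 days
2018-07-31 + 21 days = 2018-08-21

2018-08-21


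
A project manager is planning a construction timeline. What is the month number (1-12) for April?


Calendar month order:
3. March
4. April <--
5. May
April is month number 4

4


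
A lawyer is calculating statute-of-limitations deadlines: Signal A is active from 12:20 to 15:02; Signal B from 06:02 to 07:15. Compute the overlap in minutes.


Interval A: [740, 902] minutes from midnight
Interval B: [362, 435] minutes from midnight
Overlap start = max(740, 362) = 740
Overlap end = min(902, 435) = 435
End <= start, so the intervals do not overlap: 0 minutes

0


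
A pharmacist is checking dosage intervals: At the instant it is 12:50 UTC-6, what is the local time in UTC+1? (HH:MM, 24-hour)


Local time: 12:50 at UTC-6 (offset -6h)
Target zone: UTC+1 (offset 1h)
Difference: 1 - (-6) = 7 hours
Calculation: 12 + (7) = 19
Result: 19:50

19:50


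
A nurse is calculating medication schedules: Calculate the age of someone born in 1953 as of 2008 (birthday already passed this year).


Birth year: 1953
Current year: 2008
Age = current year - birth year
Age = 2008 - 1953 = 55

55


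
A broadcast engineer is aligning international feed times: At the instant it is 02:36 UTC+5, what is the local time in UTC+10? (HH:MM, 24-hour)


Local time: 02:36 at UTC+5 (offset 5h)
Target zone: UTC+10 (offset 10h)
Difference: 10 - (5) = 5 hours
Calculation: 2 + (5) = 7
Result: 07:36

07:36


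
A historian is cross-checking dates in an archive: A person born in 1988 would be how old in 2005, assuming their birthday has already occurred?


Birth year: 1988
Current year: 2005
Age = current year - birth year
Age = 2005 - 1988 = 17

17


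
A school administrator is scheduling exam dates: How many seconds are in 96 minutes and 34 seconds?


Minutes: 96
Extra seconds: 34
Seconds per minute: 60
Minutes to seconds: 96 x 60 = 5760
Total: 5760 + 34 = 5794

5794


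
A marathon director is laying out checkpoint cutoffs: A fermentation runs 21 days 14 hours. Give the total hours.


Days: 21
Extra hours: 14
Hours per day: 24
Days to hours: 21 x 24 = 504
Total: 504 + 14 = 518

518


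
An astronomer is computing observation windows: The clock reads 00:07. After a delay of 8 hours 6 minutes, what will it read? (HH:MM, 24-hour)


Start time: 00:07
Adding: 8 hours 6 minutes
Minutes: 7 + 6 = 13
Hours: 0 + 8 + 0 = 8
Result: 08:13

08:13


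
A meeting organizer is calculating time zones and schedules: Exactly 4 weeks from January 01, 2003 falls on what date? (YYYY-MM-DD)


Start: 2003-01-01
Weeks to add: 4
Convert to days: 4 x 7 = 28 days
Add 28 days to 2003-01-01
Result: 2003-01-29

2003-01-29


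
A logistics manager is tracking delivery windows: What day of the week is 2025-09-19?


Date: 2025-09-19
January 1, 2025 is a Wednesday
Day of year: 262
Offset from Jan 1: 261 days
261 mod 7 = 2
Result: Friday

Friday
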